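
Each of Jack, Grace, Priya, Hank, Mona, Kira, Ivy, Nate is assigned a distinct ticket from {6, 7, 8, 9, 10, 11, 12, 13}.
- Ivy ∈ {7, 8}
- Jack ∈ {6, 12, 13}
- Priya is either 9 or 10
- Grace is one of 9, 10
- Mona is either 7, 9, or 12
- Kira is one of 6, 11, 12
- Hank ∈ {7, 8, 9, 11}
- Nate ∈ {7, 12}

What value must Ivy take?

8

The 8 variables draw from only 8 values {6, 7, 8, 9, 10, 11, 12, 13}, so each is used; only Jack can be 13, hence Jack = 13.
The 7 still-open variables draw from only 7 values {6, 7, 8, 9, 10, 11, 12}, so each is used; only Kira can be 6, hence Kira = 6.
Among the 6 still-open variables, 11 fits only Hank (and all 6 values in {7, 8, 9, 10, 11, 12} must be used), so Hank = 11.
The 5 still-open variables draw from only 5 values {7, 8, 9, 10, 12}, so each is used; only Ivy can be 8, hence Ivy = 8.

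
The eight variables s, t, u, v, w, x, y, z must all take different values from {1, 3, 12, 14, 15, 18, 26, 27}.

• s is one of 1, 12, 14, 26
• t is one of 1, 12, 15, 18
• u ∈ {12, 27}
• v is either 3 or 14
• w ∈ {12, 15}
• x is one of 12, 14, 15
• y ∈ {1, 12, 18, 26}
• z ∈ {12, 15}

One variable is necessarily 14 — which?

The 8 variables together cover exactly {1, 3, 12, 14, 15, 18, 26, 27} — 8 values for 8 variables — and 3 appears only in v's list, so v = 3.
The 7 still-open variables draw from only 7 values {1, 12, 14, 15, 18, 26, 27}, so each is used; only u can be 27, hence u = 27.
The 2 variables w and z are confined to {12, 15}, which locks those values in; drop them from s, t, x, y.
So 14 goes to x.

x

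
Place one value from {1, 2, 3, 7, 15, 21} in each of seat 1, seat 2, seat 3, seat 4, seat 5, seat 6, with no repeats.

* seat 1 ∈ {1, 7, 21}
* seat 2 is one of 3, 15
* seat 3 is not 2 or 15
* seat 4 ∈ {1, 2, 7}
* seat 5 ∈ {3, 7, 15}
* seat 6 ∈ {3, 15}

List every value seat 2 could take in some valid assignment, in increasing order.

3, 15

The 6 variables draw from only 6 values {1, 2, 3, 7, 15, 21}, so each is used; only seat 4 can be 2, hence seat 4 = 2.
The 2 variables seat 2 and seat 6 are confined to {3, 15}, which locks those values in; drop them from seat 3, seat 5.
seat 5 has just one choice, so seat 5 = 7. Remove 7 from seat 1, seat 3.
No further eliminations apply; seat 2 can still be any of 3, 15.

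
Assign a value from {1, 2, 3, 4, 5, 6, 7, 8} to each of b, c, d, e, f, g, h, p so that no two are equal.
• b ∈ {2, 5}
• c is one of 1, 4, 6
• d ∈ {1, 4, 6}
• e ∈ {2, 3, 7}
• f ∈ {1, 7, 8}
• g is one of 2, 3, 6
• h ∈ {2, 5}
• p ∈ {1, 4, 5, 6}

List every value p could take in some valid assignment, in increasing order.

1, 4, 6

Among the 8 variables, 8 fits only f (and all 8 values in {1, 2, 3, 4, 5, 6, 7, 8} must be used), so f = 8.
Among the 7 still-open variables, 7 fits only e (and all 7 values in {1, 2, 3, 4, 5, 6, 7} must be used), so e = 7.
The 6 still-open variables draw from only 6 values {1, 2, 3, 4, 5, 6}, so each is used; only g can be 3, hence g = 3.
The 2 variables b and h are confined to {2, 5}, which locks those values in; drop them from p.
No further eliminations apply; p can still be any of 1, 4, 6.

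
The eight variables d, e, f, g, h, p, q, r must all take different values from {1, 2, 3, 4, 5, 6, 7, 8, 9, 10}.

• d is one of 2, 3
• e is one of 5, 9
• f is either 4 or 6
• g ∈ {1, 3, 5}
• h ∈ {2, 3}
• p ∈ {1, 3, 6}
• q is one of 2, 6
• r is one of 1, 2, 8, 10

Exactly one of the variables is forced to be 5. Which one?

g

d and h share exactly the 2 values {2, 3}; by pigeonhole those values go to them, so strike 2, 3 from g, p, q, r.
q's domain is down to {6}, so q = 6. Remove 6 from f, p.
f must be 4 (only option left).
That leaves p = 1. Strike 1 from g, r.
So 5 goes to g.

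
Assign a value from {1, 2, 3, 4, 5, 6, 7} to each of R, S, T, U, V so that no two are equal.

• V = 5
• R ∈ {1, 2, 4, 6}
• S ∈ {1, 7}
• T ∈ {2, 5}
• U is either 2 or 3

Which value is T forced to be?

2

V's domain is down to {5}, so V = 5. Eliminate 5 elsewhere: T.
So T = 2.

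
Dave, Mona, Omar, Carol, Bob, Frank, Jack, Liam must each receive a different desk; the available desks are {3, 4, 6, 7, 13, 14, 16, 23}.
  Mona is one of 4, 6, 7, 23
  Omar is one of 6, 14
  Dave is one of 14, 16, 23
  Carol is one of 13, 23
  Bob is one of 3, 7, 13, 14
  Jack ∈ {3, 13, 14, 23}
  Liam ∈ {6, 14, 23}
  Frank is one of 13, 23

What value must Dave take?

16

The 8 variables draw from only 8 values {3, 4, 6, 7, 13, 14, 16, 23}, so each is used; only Mona can be 4, hence Mona = 4.
The 7 still-open variables draw from only 7 values {3, 6, 7, 13, 14, 16, 23}, so each is used; only Bob can be 7, hence Bob = 7.
The 6 still-open variables together cover exactly {3, 6, 13, 14, 16, 23} — 6 values for 6 variables — and 3 appears only in Jack's list, so Jack = 3.
Among the 5 still-open variables, 16 fits only Dave (and all 5 values in {6, 13, 14, 16, 23} must be used), so Dave = 16.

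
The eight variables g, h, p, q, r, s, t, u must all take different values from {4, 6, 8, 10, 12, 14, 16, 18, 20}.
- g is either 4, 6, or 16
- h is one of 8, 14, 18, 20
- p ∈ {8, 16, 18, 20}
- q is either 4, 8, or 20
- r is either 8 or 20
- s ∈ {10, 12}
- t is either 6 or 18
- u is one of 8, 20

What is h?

14

r and u share exactly the 2 values {8, 20}; by pigeonhole those values go to them, so strike 8, 20 from h, p, q.
q's domain is down to {4}, so q = 4. Eliminate 4 elsewhere: g.
g, p, t share exactly the 3 values {6, 16, 18}; by pigeonhole those values go to them, so strike 6, 16, 18 from h.
So h = 14.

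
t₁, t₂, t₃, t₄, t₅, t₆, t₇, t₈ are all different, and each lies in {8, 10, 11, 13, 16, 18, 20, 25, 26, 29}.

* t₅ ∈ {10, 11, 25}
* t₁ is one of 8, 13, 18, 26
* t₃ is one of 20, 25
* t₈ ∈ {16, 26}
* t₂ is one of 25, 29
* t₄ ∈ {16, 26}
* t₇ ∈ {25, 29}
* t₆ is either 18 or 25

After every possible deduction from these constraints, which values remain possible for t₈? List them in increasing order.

t₂ and t₇ share exactly the 2 values {25, 29}; by pigeonhole those values go to them, so strike 25, 29 from t₃, t₅, t₆.
t₃ has just one choice, so t₃ = 20.
t₆ has just one choice, so t₆ = 18. Remove 18 from t₁.
The 2 variables t₄ and t₈ are confined to {16, 26}, which locks those values in; drop them from t₁.
No further eliminations apply; t₈ can still be any of 16, 26.

16, 26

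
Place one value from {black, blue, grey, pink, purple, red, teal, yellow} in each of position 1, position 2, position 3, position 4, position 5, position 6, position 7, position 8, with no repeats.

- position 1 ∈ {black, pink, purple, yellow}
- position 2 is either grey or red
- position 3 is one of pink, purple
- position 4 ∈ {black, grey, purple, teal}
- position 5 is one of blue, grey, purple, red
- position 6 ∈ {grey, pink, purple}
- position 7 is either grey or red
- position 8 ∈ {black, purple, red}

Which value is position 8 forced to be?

black

The 8 variables together cover exactly {black, blue, grey, pink, purple, red, teal, yellow} — 8 values for 8 variables — and blue appears only in position 5's list, so position 5 = blue.
The 7 still-open variables together cover exactly {black, grey, pink, purple, red, teal, yellow} — 7 values for 7 variables — and teal appears only in position 4's list, so position 4 = teal.
Among the 6 still-open variables, yellow fits only position 1 (and all 6 values in {black, grey, pink, purple, red, yellow} must be used), so position 1 = yellow.
Among the 5 still-open variables, black fits only position 8 (and all 5 values in {black, grey, pink, purple, red} must be used), so position 8 = black.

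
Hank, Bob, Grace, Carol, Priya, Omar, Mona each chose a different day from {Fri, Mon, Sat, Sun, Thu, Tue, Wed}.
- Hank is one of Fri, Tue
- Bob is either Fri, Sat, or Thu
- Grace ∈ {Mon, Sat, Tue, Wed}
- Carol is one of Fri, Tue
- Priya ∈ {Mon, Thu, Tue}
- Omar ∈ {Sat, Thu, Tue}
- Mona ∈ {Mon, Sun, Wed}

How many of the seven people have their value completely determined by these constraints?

Among the 7 variables, Sun fits only Mona (and all 7 values in {Fri, Mon, Sat, Sun, Thu, Tue, Wed} must be used), so Mona = Sun.
Among the 6 still-open variables, Wed fits only Grace (and all 6 values in {Fri, Mon, Sat, Thu, Tue, Wed} must be used), so Grace = Wed.
The 5 still-open variables draw from only 5 values {Fri, Mon, Sat, Thu, Tue}, so each is used; only Priya can be Mon, hence Priya = Mon.
Hank and Carol between them cover only {Fri, Tue} — a naked pair. Remove those values from Bob, Omar.
Determined: Grace=Wed, Priya=Mon, Mona=Sun. The other people each still have more than one consistent value. That makes 3.

3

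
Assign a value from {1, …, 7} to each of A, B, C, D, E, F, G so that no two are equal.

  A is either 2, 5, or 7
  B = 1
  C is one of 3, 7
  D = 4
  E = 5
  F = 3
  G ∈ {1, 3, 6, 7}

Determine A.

B must be 1 (only option left). So G can't be 1.
That leaves D = 4.
That leaves E = 5. So A can't be 5.
F has just one choice, so F = 3. Remove 3 from C, G.
C must be 7 (only option left). Remove 7 from A, G.
So A = 2.

2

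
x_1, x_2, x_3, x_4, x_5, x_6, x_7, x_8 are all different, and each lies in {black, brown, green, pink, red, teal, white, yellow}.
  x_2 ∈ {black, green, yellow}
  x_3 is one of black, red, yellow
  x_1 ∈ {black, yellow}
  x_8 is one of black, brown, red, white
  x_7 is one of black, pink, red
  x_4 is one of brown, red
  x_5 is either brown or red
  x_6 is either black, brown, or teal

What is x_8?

white

Among the 8 variables, green fits only x_2 (and all 8 values in {black, brown, green, pink, red, teal, white, yellow} must be used), so x_2 = green.
Among the 7 still-open variables, pink fits only x_7 (and all 7 values in {black, brown, pink, red, teal, white, yellow} must be used), so x_7 = pink.
The 6 still-open variables draw from only 6 values {black, brown, red, teal, white, yellow}, so each is used; only x_6 can be teal, hence x_6 = teal.
The 5 still-open variables draw from only 5 values {black, brown, red, white, yellow}, so each is used; only x_8 can be white, hence x_8 = white.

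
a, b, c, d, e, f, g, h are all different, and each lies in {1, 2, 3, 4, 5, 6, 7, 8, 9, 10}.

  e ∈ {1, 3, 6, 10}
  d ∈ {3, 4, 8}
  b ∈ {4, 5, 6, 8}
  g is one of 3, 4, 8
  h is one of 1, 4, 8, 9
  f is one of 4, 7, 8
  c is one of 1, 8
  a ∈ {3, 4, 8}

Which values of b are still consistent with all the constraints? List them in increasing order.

a, d, g between them cover only {3, 4, 8} — a naked triple. Remove those values from b, c, e, f, h.
c has just one choice, so c = 1. So e, h can't be 1.
f has just one choice, so f = 7.
h's domain is down to {9}, so h = 9.
No further eliminations apply; b can still be any of 5, 6.

5, 6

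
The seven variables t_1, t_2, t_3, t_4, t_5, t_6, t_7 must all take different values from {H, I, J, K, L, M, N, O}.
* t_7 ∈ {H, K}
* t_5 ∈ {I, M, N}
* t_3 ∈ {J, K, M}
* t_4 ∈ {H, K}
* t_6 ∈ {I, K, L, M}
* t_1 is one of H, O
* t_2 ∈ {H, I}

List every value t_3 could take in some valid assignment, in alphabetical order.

The 2 variables t_4 and t_7 are confined to {H, K}, which locks those values in; drop them from t_1, t_2, t_3, t_6.
t_1 has just one choice, so t_1 = O.
t_2 has just one choice, so t_2 = I. Remove I from t_5, t_6.
No further eliminations apply; t_3 can still be any of J, M.

J, M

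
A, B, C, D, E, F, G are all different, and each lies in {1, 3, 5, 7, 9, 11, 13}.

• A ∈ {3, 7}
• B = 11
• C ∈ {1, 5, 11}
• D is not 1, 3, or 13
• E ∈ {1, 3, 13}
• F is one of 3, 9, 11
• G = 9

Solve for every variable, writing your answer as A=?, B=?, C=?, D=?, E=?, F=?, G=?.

B has just one choice, so B = 11. Eliminate 11 elsewhere: C, D, F.
G has just one choice, so G = 9. Remove 9 from D, F.
F must be 3 (only option left). Strike 3 from A, E.
That leaves A = 7. So D can't be 7.
D has just one choice, so D = 5. Strike 5 from C.
C's domain is down to {1}, so C = 1. Strike 1 from E.
E must be 13 (only option left).

A=7, B=11, C=1, D=5, E=13, F=3, G=9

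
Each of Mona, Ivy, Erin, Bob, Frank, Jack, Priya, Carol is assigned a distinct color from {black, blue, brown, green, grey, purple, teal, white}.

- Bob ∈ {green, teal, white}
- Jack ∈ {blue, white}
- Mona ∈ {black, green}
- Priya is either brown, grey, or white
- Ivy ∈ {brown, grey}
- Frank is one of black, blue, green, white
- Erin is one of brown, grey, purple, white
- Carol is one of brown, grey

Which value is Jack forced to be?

blue

The 8 variables together cover exactly {black, blue, brown, green, grey, purple, teal, white} — 8 values for 8 variables — and purple appears only in Erin's list, so Erin = purple.
The 7 still-open variables together cover exactly {black, blue, brown, green, grey, teal, white} — 7 values for 7 variables — and teal appears only in Bob's list, so Bob = teal.
Ivy and Carol share exactly the 2 values {brown, grey}; by pigeonhole those values go to them, so strike brown, grey from Priya.
That leaves Priya = white. Strike white from Frank, Jack.
So Jack = blue.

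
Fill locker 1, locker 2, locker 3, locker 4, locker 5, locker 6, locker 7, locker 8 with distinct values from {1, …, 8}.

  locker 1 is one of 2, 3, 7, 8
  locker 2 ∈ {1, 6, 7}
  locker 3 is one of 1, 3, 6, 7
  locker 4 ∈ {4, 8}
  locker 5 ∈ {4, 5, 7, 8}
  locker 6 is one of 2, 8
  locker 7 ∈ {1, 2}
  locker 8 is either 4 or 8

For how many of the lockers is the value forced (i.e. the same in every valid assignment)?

3

The 8 variables together cover exactly {1, 2, 3, 4, 5, 6, 7, 8} — 8 values for 8 variables — and 5 appears only in locker 5's list, so locker 5 = 5.
locker 4 and locker 8 between them cover only {4, 8} — a naked pair. Remove those values from locker 1, locker 6.
That leaves locker 6 = 2. So locker 1, locker 7 can't be 2.
locker 7's domain is down to {1}, so locker 7 = 1. Eliminate 1 elsewhere: locker 2, locker 3.
Determined: locker 5=5, locker 6=2, locker 7=1. The other lockers each still have more than one consistent value. That makes 3.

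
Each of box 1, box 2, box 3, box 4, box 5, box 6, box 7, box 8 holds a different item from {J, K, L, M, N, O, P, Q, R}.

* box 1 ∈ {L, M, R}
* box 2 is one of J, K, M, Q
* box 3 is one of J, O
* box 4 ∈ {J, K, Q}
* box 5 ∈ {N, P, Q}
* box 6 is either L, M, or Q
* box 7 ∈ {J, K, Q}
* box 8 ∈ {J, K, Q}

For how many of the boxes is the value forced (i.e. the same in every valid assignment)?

4

The 3 variables box 4, box 7, box 8 are confined to {J, K, Q}, which locks those values in; drop them from box 2, box 3, box 5, box 6.
box 2 must be M (only option left). Strike M from box 1, box 6.
box 3's domain is down to {O}, so box 3 = O.
That leaves box 6 = L. So box 1 can't be L.
box 1 has just one choice, so box 1 = R.
Determined: box 1=R, box 2=M, box 3=O, box 6=L. The other boxes each still have more than one consistent value. That makes 4.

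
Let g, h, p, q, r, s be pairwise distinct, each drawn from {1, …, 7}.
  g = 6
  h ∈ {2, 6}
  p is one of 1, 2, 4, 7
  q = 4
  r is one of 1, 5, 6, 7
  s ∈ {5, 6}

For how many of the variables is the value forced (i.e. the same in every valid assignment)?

g must be 6 (only option left). So h, r, s can't be 6.
That leaves h = 2. So p can't be 2.
q must be 4 (only option left). Remove 4 from p.
That leaves s = 5. Strike 5 from r.
Determined: g=6, h=2, q=4, s=5. The other variables each still have more than one consistent value. That makes 4.

4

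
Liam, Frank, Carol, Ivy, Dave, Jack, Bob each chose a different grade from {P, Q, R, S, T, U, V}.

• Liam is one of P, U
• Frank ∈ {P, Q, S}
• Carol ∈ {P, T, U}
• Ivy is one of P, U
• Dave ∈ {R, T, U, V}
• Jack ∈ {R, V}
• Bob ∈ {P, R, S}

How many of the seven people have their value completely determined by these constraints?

3

Among the 7 variables, Q fits only Frank (and all 7 values in {P, Q, R, S, T, U, V} must be used), so Frank = Q.
Among the 6 still-open variables, S fits only Bob (and all 6 values in {P, R, S, T, U, V} must be used), so Bob = S.
Liam and Ivy between them cover only {P, U} — a naked pair. Remove those values from Carol, Dave.
Carol's domain is down to {T}, so Carol = T. Eliminate T elsewhere: Dave.
Determined: Frank=Q, Carol=T, Bob=S. The other people each still have more than one consistent value. That makes 3.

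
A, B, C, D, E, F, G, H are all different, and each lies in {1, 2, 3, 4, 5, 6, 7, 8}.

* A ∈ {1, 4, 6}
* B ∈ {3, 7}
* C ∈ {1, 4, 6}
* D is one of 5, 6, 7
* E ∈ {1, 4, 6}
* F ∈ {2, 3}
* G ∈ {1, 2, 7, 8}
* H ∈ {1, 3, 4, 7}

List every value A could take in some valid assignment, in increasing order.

The 8 variables draw from only 8 values {1, 2, 3, 4, 5, 6, 7, 8}, so each is used; only D can be 5, hence D = 5.
The 7 still-open variables together cover exactly {1, 2, 3, 4, 6, 7, 8} — 7 values for 7 variables — and 8 appears only in G's list, so G = 8.
The 6 still-open variables draw from only 6 values {1, 2, 3, 4, 6, 7}, so each is used; only F can be 2, hence F = 2.
The 3 variables A, C, E are confined to {1, 4, 6}, which locks those values in; drop them from H.
No further eliminations apply; A can still be any of 1, 4, 6.

1, 4, 6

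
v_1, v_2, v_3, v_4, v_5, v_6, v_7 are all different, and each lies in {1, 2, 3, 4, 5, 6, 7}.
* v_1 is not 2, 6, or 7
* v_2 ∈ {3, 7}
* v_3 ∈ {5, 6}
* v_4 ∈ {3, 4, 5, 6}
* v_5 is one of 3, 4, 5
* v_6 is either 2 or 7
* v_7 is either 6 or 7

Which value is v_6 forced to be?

2

The 7 variables together cover exactly {1, 2, 3, 4, 5, 6, 7} — 7 values for 7 variables — and 1 appears only in v_1's list, so v_1 = 1.
Among the 6 still-open variables, 2 fits only v_6 (and all 6 values in {2, 3, 4, 5, 6, 7} must be used), so v_6 = 2.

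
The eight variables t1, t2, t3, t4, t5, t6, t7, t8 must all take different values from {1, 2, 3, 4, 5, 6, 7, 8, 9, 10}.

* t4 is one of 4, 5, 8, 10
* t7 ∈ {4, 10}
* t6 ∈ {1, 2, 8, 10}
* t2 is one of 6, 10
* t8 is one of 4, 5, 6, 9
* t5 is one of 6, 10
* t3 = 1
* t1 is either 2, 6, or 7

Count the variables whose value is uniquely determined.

t3's domain is down to {1}, so t3 = 1. So t6 can't be 1.
The 2 variables t2 and t5 are confined to {6, 10}, which locks those values in; drop them from t1, t4, t6, t7, t8.
t7's domain is down to {4}, so t7 = 4. Strike 4 from t4, t8.
Determined: t3=1, t7=4. The other variables each still have more than one consistent value. That makes 2.

2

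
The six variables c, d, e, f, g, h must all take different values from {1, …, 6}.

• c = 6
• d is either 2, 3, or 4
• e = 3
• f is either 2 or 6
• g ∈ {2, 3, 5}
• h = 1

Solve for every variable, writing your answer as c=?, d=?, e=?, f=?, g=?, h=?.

c has just one choice, so c = 6. Remove 6 from f.
e must be 3 (only option left). Eliminate 3 elsewhere: d, g.
That leaves f = 2. Strike 2 from d, g.
g has just one choice, so g = 5.
h has just one choice, so h = 1.
d's domain is down to {4}, so d = 4.

c=6, d=4, e=3, f=2, g=5, h=1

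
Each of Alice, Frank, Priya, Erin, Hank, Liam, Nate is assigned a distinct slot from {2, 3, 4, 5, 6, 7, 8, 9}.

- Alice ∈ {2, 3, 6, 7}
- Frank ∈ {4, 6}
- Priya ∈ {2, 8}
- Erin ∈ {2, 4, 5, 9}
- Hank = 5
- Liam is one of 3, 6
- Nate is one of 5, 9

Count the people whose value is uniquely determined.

Hank's domain is down to {5}, so Hank = 5. Strike 5 from Erin, Nate.
Nate has just one choice, so Nate = 9. Remove 9 from Erin.
Determined: Hank=5, Nate=9. The other people each still have more than one consistent value. That makes 2.

2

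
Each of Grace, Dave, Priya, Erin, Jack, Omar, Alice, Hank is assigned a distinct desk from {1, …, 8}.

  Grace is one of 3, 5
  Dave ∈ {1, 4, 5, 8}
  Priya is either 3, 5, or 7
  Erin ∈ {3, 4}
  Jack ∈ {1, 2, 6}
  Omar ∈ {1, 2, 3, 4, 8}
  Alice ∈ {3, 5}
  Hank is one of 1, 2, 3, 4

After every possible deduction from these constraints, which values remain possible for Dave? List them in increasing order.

1, 8

Among the 8 variables, 6 fits only Jack (and all 8 values in {1, 2, 3, 4, 5, 6, 7, 8} must be used), so Jack = 6.
Among the 7 still-open variables, 7 fits only Priya (and all 7 values in {1, 2, 3, 4, 5, 7, 8} must be used), so Priya = 7.
Grace and Alice share exactly the 2 values {3, 5}; by pigeonhole those values go to them, so strike 3, 5 from Dave, Erin, Omar, Hank.
Erin's domain is down to {4}, so Erin = 4. Strike 4 from Dave, Omar, Hank.
No further eliminations apply; Dave can still be any of 1, 8.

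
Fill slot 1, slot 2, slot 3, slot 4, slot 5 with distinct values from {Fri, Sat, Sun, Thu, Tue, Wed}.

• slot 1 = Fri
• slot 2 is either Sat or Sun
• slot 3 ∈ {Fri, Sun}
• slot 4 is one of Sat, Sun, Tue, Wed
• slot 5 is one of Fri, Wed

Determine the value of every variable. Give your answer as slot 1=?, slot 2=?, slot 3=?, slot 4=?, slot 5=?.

slot 1 must be Fri (only option left). So slot 3, slot 5 can't be Fri.
slot 3 must be Sun (only option left). Eliminate Sun elsewhere: slot 2, slot 4.
That leaves slot 5 = Wed. Eliminate Wed elsewhere: slot 4.
slot 2 has just one choice, so slot 2 = Sat. Remove Sat from slot 4.
slot 4 must be Tue (only option left).

slot 1=Fri, slot 2=Sat, slot 3=Sun, slot 4=Tue, slot 5=Wed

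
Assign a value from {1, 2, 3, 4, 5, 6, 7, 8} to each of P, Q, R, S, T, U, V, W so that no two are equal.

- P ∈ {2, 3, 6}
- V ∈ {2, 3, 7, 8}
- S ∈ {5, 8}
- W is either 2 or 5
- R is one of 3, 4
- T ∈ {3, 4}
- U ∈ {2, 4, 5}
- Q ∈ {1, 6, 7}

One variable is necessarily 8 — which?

Among the 8 variables, 1 fits only Q (and all 8 values in {1, 2, 3, 4, 5, 6, 7, 8} must be used), so Q = 1.
Among the 7 still-open variables, 6 fits only P (and all 7 values in {2, 3, 4, 5, 6, 7, 8} must be used), so P = 6.
The 6 still-open variables draw from only 6 values {2, 3, 4, 5, 7, 8}, so each is used; only V can be 7, hence V = 7.
The 5 still-open variables draw from only 5 values {2, 3, 4, 5, 8}, so each is used; only S can be 8, hence S = 8.

S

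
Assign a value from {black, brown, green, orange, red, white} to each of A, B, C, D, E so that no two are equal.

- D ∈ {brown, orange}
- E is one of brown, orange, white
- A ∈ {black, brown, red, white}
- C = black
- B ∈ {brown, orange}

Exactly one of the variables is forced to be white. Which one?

E

C has just one choice, so C = black. Eliminate black elsewhere: A.
The 4 still-open variables together cover exactly {brown, orange, red, white} — 4 values for 4 variables — and red appears only in A's list, so A = red.
The 3 still-open variables together cover exactly {brown, orange, white} — 3 values for 3 variables — and white appears only in E's list, so E = white.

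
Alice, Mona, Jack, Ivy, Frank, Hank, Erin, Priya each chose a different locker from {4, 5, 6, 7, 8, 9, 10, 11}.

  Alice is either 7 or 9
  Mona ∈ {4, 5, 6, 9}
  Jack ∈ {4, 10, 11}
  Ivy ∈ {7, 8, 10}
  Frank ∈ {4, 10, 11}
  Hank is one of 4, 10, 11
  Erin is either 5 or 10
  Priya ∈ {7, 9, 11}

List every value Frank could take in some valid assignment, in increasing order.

4, 10, 11

Among the 8 variables, 6 fits only Mona (and all 8 values in {4, 5, 6, 7, 8, 9, 10, 11} must be used), so Mona = 6.
The 7 still-open variables together cover exactly {4, 5, 7, 8, 9, 10, 11} — 7 values for 7 variables — and 5 appears only in Erin's list, so Erin = 5.
The 6 still-open variables together cover exactly {4, 7, 8, 9, 10, 11} — 6 values for 6 variables — and 8 appears only in Ivy's list, so Ivy = 8.
Jack, Frank, Hank share exactly the 3 values {4, 10, 11}; by pigeonhole those values go to them, so strike 4, 10, 11 from Priya.
No further eliminations apply; Frank can still be any of 4, 10, 11.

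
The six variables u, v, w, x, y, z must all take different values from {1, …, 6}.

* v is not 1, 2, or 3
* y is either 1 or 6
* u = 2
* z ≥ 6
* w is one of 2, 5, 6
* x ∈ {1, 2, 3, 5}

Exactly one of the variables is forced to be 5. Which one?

u has just one choice, so u = 2. Remove 2 from w, x.
z's domain is down to {6}, so z = 6. So v, w, y can't be 6.
So 5 goes to w.

w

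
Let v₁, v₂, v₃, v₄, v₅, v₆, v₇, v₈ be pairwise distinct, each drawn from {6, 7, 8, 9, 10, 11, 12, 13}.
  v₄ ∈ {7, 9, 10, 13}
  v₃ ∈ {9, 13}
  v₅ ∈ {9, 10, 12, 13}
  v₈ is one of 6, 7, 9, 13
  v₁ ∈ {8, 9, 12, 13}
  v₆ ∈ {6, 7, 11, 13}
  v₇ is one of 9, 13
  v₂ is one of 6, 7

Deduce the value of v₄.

The 8 variables together cover exactly {6, 7, 8, 9, 10, 11, 12, 13} — 8 values for 8 variables — and 8 appears only in v₁'s list, so v₁ = 8.
Among the 7 still-open variables, 11 fits only v₆ (and all 7 values in {6, 7, 9, 10, 11, 12, 13} must be used), so v₆ = 11.
The 6 still-open variables together cover exactly {6, 7, 9, 10, 12, 13} — 6 values for 6 variables — and 12 appears only in v₅'s list, so v₅ = 12.
The 5 still-open variables together cover exactly {6, 7, 9, 10, 13} — 5 values for 5 variables — and 10 appears only in v₄'s list, so v₄ = 10.

10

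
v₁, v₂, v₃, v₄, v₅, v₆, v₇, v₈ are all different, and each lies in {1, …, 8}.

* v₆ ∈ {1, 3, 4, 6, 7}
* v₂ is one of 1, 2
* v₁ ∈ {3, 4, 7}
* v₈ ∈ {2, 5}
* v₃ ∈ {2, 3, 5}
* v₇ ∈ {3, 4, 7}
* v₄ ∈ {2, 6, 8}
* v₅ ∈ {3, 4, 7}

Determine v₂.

1

The 8 variables together cover exactly {1, 2, 3, 4, 5, 6, 7, 8} — 8 values for 8 variables — and 8 appears only in v₄'s list, so v₄ = 8.
The 7 still-open variables draw from only 7 values {1, 2, 3, 4, 5, 6, 7}, so each is used; only v₆ can be 6, hence v₆ = 6.
Among the 6 still-open variables, 1 fits only v₂ (and all 6 values in {1, 2, 3, 4, 5, 7} must be used), so v₂ = 1.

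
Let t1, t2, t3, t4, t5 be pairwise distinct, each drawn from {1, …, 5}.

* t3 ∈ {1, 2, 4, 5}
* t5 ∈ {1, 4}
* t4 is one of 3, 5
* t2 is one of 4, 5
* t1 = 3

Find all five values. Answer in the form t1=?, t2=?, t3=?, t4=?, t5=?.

t1=3, t2=4, t3=2, t4=5, t5=1

t1 has just one choice, so t1 = 3. So t4 can't be 3.
t4 has just one choice, so t4 = 5. So t2, t3 can't be 5.
t2's domain is down to {4}, so t2 = 4. Strike 4 from t3, t5.
t5 has just one choice, so t5 = 1. Remove 1 from t3.
t3 must be 2 (only option left).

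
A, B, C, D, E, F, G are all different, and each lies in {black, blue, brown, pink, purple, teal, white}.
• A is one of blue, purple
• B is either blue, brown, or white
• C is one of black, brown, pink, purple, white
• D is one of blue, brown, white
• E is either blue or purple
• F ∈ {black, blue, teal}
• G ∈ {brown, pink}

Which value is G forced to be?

pink

The 7 variables together cover exactly {black, blue, brown, pink, purple, teal, white} — 7 values for 7 variables — and teal appears only in F's list, so F = teal.
The 6 still-open variables draw from only 6 values {black, blue, brown, pink, purple, white}, so each is used; only C can be black, hence C = black.
The 5 still-open variables draw from only 5 values {blue, brown, pink, purple, white}, so each is used; only G can be pink, hence G = pink.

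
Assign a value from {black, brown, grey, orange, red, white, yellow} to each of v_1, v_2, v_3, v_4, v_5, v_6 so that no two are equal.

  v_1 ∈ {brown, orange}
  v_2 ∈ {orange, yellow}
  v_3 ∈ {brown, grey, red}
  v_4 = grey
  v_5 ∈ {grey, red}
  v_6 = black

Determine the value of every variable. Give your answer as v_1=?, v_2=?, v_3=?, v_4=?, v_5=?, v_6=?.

v_4 has just one choice, so v_4 = grey. So v_3, v_5 can't be grey.
v_5 has just one choice, so v_5 = red. Eliminate red elsewhere: v_3.
v_6 must be black (only option left).
v_3 has just one choice, so v_3 = brown. Strike brown from v_1.
That leaves v_1 = orange. Strike orange from v_2.
v_2 has just one choice, so v_2 = yellow.

v_1=orange, v_2=yellow, v_3=brown, v_4=grey, v_5=red, v_6=black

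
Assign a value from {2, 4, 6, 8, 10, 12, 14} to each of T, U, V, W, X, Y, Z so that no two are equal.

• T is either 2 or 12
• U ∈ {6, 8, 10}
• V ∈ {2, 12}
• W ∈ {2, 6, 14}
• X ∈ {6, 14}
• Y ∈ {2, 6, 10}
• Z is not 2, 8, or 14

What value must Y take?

The 7 variables together cover exactly {2, 4, 6, 8, 10, 12, 14} — 7 values for 7 variables — and 4 appears only in Z's list, so Z = 4.
The 6 still-open variables draw from only 6 values {2, 6, 8, 10, 12, 14}, so each is used; only U can be 8, hence U = 8.
The 5 still-open variables draw from only 5 values {2, 6, 10, 12, 14}, so each is used; only Y can be 10, hence Y = 10.

10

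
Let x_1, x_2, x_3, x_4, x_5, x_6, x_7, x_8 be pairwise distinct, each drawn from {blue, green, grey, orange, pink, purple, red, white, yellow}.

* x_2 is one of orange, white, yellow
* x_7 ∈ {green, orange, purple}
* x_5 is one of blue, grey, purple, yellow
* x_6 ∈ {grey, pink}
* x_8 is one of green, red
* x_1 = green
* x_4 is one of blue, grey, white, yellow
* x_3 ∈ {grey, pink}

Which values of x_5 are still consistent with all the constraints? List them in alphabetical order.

blue, purple, yellow

x_1 must be green (only option left). Strike green from x_7, x_8.
That leaves x_8 = red.
x_3 and x_6 share exactly the 2 values {grey, pink}; by pigeonhole those values go to them, so strike grey, pink from x_4, x_5.
No further eliminations apply; x_5 can still be any of blue, purple, yellow.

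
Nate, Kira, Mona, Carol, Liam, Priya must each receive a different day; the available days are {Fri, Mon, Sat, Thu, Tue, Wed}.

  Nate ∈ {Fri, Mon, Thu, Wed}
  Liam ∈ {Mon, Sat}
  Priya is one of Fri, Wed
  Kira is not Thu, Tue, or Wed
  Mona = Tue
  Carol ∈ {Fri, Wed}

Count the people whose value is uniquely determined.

2

Mona must be Tue (only option left).
The 5 still-open variables together cover exactly {Fri, Mon, Sat, Thu, Wed} — 5 values for 5 variables — and Thu appears only in Nate's list, so Nate = Thu.
Carol and Priya between them cover only {Fri, Wed} — a naked pair. Remove those values from Kira.
Determined: Nate=Thu, Mona=Tue. The other people each still have more than one consistent value. That makes 2.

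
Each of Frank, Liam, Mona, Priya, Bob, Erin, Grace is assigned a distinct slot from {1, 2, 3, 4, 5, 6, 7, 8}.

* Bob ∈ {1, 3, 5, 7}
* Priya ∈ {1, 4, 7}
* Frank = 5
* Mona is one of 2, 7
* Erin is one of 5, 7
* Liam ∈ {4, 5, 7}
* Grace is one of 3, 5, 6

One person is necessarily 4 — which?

Frank's domain is down to {5}, so Frank = 5. So Liam, Bob, Erin, Grace can't be 5.
Erin's domain is down to {7}, so Erin = 7. Eliminate 7 elsewhere: Liam, Mona, Priya, Bob.
So 4 goes to Liam.

Liam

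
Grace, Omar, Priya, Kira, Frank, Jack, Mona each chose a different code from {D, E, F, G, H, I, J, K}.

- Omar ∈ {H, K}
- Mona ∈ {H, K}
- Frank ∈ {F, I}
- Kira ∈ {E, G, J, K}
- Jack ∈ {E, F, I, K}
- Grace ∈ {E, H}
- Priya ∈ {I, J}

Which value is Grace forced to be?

The 7 variables together cover exactly {E, F, G, H, I, J, K} — 7 values for 7 variables — and G appears only in Kira's list, so Kira = G.
Among the 6 still-open variables, J fits only Priya (and all 6 values in {E, F, H, I, J, K} must be used), so Priya = J.
Omar and Mona between them cover only {H, K} — a naked pair. Remove those values from Grace, Jack.
So Grace = E.

E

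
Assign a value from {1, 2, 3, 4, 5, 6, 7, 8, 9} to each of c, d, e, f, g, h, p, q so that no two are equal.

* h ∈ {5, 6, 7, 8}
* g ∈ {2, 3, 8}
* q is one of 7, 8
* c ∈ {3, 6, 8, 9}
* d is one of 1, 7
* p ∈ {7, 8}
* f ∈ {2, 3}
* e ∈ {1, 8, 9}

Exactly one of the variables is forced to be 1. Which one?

The 8 variables together cover exactly {1, 2, 3, 5, 6, 7, 8, 9} — 8 values for 8 variables — and 5 appears only in h's list, so h = 5.
The 7 still-open variables draw from only 7 values {1, 2, 3, 6, 7, 8, 9}, so each is used; only c can be 6, hence c = 6.
The 6 still-open variables draw from only 6 values {1, 2, 3, 7, 8, 9}, so each is used; only e can be 9, hence e = 9.
The 5 still-open variables together cover exactly {1, 2, 3, 7, 8} — 5 values for 5 variables — and 1 appears only in d's list, so d = 1.

d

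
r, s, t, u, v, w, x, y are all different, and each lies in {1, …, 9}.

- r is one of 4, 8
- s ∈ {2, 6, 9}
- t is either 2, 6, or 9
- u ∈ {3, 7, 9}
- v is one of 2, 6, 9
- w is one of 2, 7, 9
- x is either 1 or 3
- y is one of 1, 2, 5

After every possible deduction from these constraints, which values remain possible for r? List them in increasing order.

4, 8

s, t, v share exactly the 3 values {2, 6, 9}; by pigeonhole those values go to them, so strike 2, 6, 9 from u, w, y.
That leaves w = 7. Remove 7 from u.
u has just one choice, so u = 3. So x can't be 3.
That leaves x = 1. So y can't be 1.
That leaves y = 5.
No further eliminations apply; r can still be any of 4, 8.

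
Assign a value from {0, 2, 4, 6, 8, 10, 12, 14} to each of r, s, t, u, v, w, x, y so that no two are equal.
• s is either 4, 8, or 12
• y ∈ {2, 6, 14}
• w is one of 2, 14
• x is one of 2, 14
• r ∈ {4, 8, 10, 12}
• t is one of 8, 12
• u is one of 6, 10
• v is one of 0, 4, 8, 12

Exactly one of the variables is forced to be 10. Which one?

Among the 8 variables, 0 fits only v (and all 8 values in {0, 2, 4, 6, 8, 10, 12, 14} must be used), so v = 0.
w and x between them cover only {2, 14} — a naked pair. Remove those values from y.
y has just one choice, so y = 6. Remove 6 from u.
So 10 goes to u.

u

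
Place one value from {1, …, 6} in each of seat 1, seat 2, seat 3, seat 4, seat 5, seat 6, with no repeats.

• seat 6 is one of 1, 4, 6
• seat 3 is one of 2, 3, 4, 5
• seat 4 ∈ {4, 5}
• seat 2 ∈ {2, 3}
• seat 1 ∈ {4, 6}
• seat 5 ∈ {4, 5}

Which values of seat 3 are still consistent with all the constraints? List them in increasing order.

Among the 6 variables, 1 fits only seat 6 (and all 6 values in {1, 2, 3, 4, 5, 6} must be used), so seat 6 = 1.
Among the 5 still-open variables, 6 fits only seat 1 (and all 5 values in {2, 3, 4, 5, 6} must be used), so seat 1 = 6.
seat 4 and seat 5 between them cover only {4, 5} — a naked pair. Remove those values from seat 3.
No further eliminations apply; seat 3 can still be any of 2, 3.

2, 3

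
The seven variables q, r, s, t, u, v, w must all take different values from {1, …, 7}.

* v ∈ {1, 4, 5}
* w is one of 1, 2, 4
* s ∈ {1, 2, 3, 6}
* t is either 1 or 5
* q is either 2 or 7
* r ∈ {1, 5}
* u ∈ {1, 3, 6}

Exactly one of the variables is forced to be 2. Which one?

w

The 7 variables draw from only 7 values {1, 2, 3, 4, 5, 6, 7}, so each is used; only q can be 7, hence q = 7.
r and t share exactly the 2 values {1, 5}; by pigeonhole those values go to them, so strike 1, 5 from s, u, v, w.
v must be 4 (only option left). Remove 4 from w.
So 2 goes to w.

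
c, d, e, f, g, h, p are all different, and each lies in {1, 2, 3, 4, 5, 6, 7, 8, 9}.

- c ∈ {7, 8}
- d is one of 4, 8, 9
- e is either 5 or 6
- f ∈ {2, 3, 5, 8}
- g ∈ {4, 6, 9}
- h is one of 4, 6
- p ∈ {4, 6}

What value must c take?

7

h and p between them cover only {4, 6} — a naked pair. Remove those values from d, e, g.
That leaves e = 5. So f can't be 5.
g's domain is down to {9}, so g = 9. Remove 9 from d.
d has just one choice, so d = 8. Eliminate 8 elsewhere: c, f.
So c = 7.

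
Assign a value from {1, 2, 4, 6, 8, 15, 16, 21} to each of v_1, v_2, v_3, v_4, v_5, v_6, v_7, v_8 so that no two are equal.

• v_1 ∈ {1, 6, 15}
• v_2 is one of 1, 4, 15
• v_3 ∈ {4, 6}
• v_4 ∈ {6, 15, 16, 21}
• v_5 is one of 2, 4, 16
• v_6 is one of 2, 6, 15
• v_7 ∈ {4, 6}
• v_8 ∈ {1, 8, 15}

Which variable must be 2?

v_6

Among the 8 variables, 8 fits only v_8 (and all 8 values in {1, 2, 4, 6, 8, 15, 16, 21} must be used), so v_8 = 8.
The 7 still-open variables draw from only 7 values {1, 2, 4, 6, 15, 16, 21}, so each is used; only v_4 can be 21, hence v_4 = 21.
The 6 still-open variables draw from only 6 values {1, 2, 4, 6, 15, 16}, so each is used; only v_5 can be 16, hence v_5 = 16.
The 5 still-open variables draw from only 5 values {1, 2, 4, 6, 15}, so each is used; only v_6 can be 2, hence v_6 = 2.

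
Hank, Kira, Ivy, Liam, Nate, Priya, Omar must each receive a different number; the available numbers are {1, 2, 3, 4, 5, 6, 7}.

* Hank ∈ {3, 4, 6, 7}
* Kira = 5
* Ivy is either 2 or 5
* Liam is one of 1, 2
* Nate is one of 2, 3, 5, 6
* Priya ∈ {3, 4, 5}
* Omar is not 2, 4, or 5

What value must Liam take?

Kira must be 5 (only option left). Strike 5 from Ivy, Nate, Priya.
Ivy must be 2 (only option left). So Liam, Nate can't be 2.
So Liam = 1.

1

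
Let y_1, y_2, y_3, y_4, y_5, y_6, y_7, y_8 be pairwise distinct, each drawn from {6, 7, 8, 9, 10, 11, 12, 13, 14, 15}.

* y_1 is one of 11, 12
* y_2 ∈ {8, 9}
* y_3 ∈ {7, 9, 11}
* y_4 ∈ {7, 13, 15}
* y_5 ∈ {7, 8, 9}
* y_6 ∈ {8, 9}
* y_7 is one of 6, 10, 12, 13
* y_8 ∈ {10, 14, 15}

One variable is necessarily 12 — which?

y_1

y_2 and y_6 share exactly the 2 values {8, 9}; by pigeonhole those values go to them, so strike 8, 9 from y_3, y_5.
y_5 has just one choice, so y_5 = 7. So y_3, y_4 can't be 7.
y_3 has just one choice, so y_3 = 11. Strike 11 from y_1.
So 12 goes to y_1.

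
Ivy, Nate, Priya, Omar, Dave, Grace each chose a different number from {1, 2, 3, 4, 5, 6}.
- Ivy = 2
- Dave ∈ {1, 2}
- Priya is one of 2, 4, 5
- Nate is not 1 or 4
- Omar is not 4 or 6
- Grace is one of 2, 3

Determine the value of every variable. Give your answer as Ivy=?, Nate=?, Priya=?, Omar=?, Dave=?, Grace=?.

Ivy's domain is down to {2}, so Ivy = 2. Strike 2 from Nate, Priya, Omar, Dave, Grace.
Dave must be 1 (only option left). Remove 1 from Omar.
Grace's domain is down to {3}, so Grace = 3. So Nate, Omar can't be 3.
Omar must be 5 (only option left). Remove 5 from Nate, Priya.
Nate's domain is down to {6}, so Nate = 6.
Priya's domain is down to {4}, so Priya = 4.

Ivy=2, Nate=6, Priya=4, Omar=5, Dave=1, Grace=3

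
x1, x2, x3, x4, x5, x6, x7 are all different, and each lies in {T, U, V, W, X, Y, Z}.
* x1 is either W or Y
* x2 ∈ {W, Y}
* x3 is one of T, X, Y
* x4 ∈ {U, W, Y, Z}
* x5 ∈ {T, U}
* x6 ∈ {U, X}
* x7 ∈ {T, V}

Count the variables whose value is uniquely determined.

Among the 7 variables, V fits only x7 (and all 7 values in {T, U, V, W, X, Y, Z} must be used), so x7 = V.
Among the 6 still-open variables, Z fits only x4 (and all 6 values in {T, U, W, X, Y, Z} must be used), so x4 = Z.
The 2 variables x1 and x2 are confined to {W, Y}, which locks those values in; drop them from x3.
Determined: x4=Z, x7=V. The other variables each still have more than one consistent value. That makes 2.

2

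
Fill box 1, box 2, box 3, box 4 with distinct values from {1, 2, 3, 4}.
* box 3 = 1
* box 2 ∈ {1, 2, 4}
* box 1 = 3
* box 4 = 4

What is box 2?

2

box 1's domain is down to {3}, so box 1 = 3.
That leaves box 3 = 1. Strike 1 from box 2.
box 4's domain is down to {4}, so box 4 = 4. So box 2 can't be 4.
So box 2 = 2.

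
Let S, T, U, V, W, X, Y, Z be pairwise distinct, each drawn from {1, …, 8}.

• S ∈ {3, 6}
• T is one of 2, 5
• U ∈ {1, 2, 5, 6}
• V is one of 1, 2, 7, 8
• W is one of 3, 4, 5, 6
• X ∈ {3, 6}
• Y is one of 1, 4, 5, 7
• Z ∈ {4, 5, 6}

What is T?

The 8 variables draw from only 8 values {1, 2, 3, 4, 5, 6, 7, 8}, so each is used; only V can be 8, hence V = 8.
The 7 still-open variables draw from only 7 values {1, 2, 3, 4, 5, 6, 7}, so each is used; only Y can be 7, hence Y = 7.
Among the 6 still-open variables, 1 fits only U (and all 6 values in {1, 2, 3, 4, 5, 6} must be used), so U = 1.
The 5 still-open variables together cover exactly {2, 3, 4, 5, 6} — 5 values for 5 variables — and 2 appears only in T's list, so T = 2.

2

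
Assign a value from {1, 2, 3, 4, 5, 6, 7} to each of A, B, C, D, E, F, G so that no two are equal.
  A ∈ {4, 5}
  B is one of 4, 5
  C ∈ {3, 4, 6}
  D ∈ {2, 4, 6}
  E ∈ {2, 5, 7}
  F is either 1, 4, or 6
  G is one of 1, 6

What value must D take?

2

The 7 variables draw from only 7 values {1, 2, 3, 4, 5, 6, 7}, so each is used; only C can be 3, hence C = 3.
Among the 6 still-open variables, 7 fits only E (and all 6 values in {1, 2, 4, 5, 6, 7} must be used), so E = 7.
Among the 5 still-open variables, 2 fits only D (and all 5 values in {1, 2, 4, 5, 6} must be used), so D = 2.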